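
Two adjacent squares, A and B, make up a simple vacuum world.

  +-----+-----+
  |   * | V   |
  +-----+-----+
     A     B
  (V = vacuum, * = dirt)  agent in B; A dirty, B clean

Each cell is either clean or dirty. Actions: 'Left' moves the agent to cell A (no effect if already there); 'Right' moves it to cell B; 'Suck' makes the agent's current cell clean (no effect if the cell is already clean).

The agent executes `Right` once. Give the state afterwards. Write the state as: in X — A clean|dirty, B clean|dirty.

start: in B — A dirty, B clean
Right (#1): in B — A dirty, B clean

in B — A dirty, B clean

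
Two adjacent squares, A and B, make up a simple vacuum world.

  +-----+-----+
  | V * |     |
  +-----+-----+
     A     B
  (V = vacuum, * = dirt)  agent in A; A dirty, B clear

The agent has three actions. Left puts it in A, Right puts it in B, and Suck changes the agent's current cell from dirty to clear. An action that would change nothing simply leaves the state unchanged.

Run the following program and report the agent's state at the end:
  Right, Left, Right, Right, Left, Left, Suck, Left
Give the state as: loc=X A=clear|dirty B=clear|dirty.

t=1 Right ⇒ loc=B A=dirty B=clear
t=2 Left ⇒ loc=A A=dirty B=clear
t=3 Right ⇒ loc=B A=dirty B=clear
t=4 Right ⇒ loc=B A=dirty B=clear
t=5 Left ⇒ loc=A A=dirty B=clear
t=6 Left ⇒ loc=A A=dirty B=clear
t=7 Suck ⇒ loc=A A=clear B=clear
t=8 Left ⇒ loc=A A=clear B=clear

loc=A A=clear B=clear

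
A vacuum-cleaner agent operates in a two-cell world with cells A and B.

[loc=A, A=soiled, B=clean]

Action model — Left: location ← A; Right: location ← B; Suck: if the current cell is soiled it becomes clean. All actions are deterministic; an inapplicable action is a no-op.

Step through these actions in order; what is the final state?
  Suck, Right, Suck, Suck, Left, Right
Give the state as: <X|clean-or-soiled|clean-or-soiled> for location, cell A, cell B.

<B|clean|clean>

1. Suck → <A|clean|clean>
2. Right → <B|clean|clean>
3. Suck → <B|clean|clean>
4. Suck → <B|clean|clean>
5. Left → <A|clean|clean>
6. Right → <B|clean|clean>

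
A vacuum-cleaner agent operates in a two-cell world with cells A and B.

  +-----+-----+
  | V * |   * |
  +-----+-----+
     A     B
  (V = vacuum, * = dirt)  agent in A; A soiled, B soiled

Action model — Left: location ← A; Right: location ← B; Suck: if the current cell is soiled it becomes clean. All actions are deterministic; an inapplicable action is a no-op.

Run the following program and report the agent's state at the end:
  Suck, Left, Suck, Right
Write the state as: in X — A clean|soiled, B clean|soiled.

[1] after Suck: in A — A clean, B soiled
[2] after Left: in A — A clean, B soiled
[3] after Suck: in A — A clean, B soiled
[4] after Right: in B — A clean, B soiled

in B — A clean, B soiled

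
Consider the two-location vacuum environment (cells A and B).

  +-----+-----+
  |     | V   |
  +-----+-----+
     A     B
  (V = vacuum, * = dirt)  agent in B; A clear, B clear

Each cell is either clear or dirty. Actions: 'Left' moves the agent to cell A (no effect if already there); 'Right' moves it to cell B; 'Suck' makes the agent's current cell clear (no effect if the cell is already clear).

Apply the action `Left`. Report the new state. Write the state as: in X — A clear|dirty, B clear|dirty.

start: in B — A clear, B clear
t=1 Left ⇒ in A — A clear, B clear

in A — A clear, B clear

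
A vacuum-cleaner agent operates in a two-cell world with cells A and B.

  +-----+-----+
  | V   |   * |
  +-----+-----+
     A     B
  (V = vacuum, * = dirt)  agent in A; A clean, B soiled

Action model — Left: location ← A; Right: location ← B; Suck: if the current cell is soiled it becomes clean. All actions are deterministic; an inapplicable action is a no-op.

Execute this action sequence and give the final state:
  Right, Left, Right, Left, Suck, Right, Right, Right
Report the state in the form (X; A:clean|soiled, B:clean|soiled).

(B; A:clean, B:soiled)

step 1/8 (Right): (B; A:clean, B:soiled)
step 2/8 (Left): (A; A:clean, B:soiled)
step 3/8 (Right): (B; A:clean, B:soiled)
step 4/8 (Left): (A; A:clean, B:soiled)
step 5/8 (Suck): (A; A:clean, B:soiled)
step 6/8 (Right): (B; A:clean, B:soiled)
step 7/8 (Right): (B; A:clean, B:soiled)
step 8/8 (Right): (B; A:clean, B:soiled)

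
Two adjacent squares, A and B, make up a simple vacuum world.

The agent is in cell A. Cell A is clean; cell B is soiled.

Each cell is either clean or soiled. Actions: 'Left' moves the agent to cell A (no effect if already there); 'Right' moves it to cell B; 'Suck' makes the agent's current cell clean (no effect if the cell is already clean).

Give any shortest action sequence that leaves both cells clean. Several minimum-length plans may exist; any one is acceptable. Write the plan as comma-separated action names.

Right, Suck

t=1 Right ⇒ in B — A clean, B soiled
t=2 Suck ⇒ in B — A clean, B clean
min 2: go B then Suck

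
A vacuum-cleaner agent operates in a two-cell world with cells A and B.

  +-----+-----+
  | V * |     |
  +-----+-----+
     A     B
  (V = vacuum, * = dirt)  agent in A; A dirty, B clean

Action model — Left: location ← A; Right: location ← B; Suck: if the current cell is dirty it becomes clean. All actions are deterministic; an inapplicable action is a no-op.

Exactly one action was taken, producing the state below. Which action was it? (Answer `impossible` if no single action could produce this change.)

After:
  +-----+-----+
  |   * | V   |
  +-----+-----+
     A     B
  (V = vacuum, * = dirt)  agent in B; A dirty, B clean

Right

try  Left: (A; A:dirty, B:clean)
try Right: (B; A:dirty, B:clean)  ← match
try  Suck: (A; A:clean, B:clean)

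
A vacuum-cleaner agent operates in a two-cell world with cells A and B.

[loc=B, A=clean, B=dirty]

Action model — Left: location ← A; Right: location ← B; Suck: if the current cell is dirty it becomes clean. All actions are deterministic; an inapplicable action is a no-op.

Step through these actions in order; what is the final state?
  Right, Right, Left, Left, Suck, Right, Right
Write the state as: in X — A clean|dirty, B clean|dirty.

in B — A clean, B dirty

Right (#1): in B — A clean, B dirty
Right (#2): in B — A clean, B dirty
Left (#3): in A — A clean, B dirty
Left (#4): in A — A clean, B dirty
Suck (#5): in A — A clean, B dirty
Right (#6): in B — A clean, B dirty
Right (#7): in B — A clean, B dirty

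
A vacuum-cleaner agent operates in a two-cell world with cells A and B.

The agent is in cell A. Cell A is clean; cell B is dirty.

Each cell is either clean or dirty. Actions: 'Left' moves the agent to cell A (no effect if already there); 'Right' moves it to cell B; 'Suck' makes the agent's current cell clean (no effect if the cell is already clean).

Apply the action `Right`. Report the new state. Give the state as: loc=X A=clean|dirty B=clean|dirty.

start: loc=A A=clean B=dirty
t=1 Right ⇒ loc=B A=clean B=dirty

loc=B A=clean B=dirty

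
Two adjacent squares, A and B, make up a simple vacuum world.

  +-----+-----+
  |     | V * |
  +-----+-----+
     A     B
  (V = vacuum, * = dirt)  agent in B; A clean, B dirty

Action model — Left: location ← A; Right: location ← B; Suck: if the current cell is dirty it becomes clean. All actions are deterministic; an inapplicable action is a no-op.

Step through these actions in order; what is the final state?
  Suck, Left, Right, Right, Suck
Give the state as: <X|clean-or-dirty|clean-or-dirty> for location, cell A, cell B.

1. Suck → <B|clean|clean>
2. Left → <A|clean|clean>
3. Right → <B|clean|clean>
4. Right → <B|clean|clean>
5. Suck → <B|clean|clean>

<B|clean|clean>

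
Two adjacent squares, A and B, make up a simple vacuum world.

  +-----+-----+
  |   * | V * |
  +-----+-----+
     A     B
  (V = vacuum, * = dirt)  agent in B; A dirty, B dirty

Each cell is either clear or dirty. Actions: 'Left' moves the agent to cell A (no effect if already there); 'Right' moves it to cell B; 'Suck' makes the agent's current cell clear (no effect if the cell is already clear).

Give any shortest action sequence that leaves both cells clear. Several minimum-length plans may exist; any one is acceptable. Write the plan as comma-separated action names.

1) do Suck; now in B — A dirty, B clear
2) do Left; now in A — A dirty, B clear
3) do Suck; now in A — A clear, B clear
min 3: Suck B + move + Suck A

Suck, Left, Suck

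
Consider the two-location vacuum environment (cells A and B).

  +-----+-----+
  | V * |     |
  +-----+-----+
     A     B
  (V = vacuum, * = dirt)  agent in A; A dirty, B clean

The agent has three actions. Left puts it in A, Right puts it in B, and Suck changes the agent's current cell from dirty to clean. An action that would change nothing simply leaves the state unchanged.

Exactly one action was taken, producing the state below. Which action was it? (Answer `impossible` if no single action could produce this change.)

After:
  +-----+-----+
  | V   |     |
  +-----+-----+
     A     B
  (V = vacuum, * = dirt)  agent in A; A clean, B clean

Suck

try  Left: (A; A:dirty, B:clean)
try Right: (B; A:dirty, B:clean)
try  Suck: (A; A:clean, B:clean)  ← match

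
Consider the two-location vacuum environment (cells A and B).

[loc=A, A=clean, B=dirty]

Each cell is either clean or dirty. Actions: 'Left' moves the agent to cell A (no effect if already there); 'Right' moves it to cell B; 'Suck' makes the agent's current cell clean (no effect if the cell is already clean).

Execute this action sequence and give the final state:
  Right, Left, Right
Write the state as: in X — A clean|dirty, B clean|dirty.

in B — A clean, B dirty

[1] after Right: in B — A clean, B dirty
[2] after Left: in A — A clean, B dirty
[3] after Right: in B — A clean, B dirty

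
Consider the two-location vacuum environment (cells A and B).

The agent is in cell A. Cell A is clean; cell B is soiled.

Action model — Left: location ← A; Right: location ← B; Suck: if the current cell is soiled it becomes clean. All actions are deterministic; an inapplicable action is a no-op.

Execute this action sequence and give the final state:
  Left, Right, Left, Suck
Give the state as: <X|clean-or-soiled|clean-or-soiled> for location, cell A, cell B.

Left (#1): <A|clean|soiled>
Right (#2): <B|clean|soiled>
Left (#3): <A|clean|soiled>
Suck (#4): <A|clean|soiled>

<A|clean|soiled>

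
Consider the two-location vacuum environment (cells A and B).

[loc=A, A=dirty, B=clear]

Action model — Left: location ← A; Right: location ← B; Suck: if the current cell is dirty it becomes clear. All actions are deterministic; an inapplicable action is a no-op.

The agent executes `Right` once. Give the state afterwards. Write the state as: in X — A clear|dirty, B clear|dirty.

start: in A — A dirty, B clear
[1] after Right: in B — A dirty, B clear

in B — A dirty, B clear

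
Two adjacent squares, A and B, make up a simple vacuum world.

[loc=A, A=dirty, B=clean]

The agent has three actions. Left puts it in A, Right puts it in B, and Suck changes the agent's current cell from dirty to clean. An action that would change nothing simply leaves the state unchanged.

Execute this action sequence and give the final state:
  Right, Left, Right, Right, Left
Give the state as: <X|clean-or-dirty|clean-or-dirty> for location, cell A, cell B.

<A|dirty|clean>

t=1 Right ⇒ <B|dirty|clean>
t=2 Left ⇒ <A|dirty|clean>
t=3 Right ⇒ <B|dirty|clean>
t=4 Right ⇒ <B|dirty|clean>
t=5 Left ⇒ <A|dirty|clean>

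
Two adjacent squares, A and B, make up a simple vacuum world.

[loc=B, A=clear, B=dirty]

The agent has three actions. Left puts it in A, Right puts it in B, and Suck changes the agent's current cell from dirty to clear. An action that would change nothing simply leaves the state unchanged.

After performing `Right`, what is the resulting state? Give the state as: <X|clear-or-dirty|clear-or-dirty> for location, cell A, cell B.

<B|clear|dirty>

start: <B|clear|dirty>
1. Right → <B|clear|dirty>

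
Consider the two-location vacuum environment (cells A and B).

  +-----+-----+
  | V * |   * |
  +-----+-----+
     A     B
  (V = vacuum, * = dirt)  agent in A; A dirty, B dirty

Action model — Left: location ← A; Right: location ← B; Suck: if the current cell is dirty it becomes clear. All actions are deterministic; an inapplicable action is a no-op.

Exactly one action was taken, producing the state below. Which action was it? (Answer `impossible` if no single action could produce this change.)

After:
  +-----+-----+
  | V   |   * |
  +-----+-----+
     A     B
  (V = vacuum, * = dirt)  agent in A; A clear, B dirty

Suck

try  Left: <A|dirty|dirty>
try Right: <B|dirty|dirty>
try  Suck: <A|clear|dirty>  ← match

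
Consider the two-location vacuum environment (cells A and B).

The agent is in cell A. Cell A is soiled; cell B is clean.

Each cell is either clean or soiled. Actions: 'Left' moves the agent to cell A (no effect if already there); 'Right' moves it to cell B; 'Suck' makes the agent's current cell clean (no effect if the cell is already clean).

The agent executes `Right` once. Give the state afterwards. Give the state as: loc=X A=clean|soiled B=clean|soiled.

loc=B A=soiled B=clean

start: loc=A A=soiled B=clean
1. Right → loc=B A=soiled B=clean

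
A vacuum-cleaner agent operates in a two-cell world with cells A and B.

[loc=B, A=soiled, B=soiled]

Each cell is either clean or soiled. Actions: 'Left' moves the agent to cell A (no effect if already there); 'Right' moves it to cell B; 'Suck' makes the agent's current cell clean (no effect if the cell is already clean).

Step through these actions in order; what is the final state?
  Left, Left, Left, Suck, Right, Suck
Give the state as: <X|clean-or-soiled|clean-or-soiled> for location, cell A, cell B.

<B|clean|clean>

1. Left → <A|soiled|soiled>
2. Left → <A|soiled|soiled>
3. Left → <A|soiled|soiled>
4. Suck → <A|clean|soiled>
5. Right → <B|clean|soiled>
6. Suck → <B|clean|clean>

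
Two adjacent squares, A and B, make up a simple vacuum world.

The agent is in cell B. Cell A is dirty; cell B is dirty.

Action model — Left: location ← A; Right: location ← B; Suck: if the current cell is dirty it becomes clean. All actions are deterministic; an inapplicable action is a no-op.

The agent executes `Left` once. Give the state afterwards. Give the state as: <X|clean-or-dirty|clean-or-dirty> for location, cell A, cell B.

start: <B|dirty|dirty>
1) do Left; now <A|dirty|dirty>

<A|dirty|dirty>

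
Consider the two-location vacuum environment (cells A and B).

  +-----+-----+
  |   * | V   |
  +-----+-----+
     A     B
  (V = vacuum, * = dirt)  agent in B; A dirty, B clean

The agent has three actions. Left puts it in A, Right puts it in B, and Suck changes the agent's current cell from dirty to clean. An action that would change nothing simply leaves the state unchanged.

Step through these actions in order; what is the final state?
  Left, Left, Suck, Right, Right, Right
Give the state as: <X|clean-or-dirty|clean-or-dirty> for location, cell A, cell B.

1. Left → <A|dirty|clean>
2. Left → <A|dirty|clean>
3. Suck → <A|clean|clean>
4. Right → <B|clean|clean>
5. Right → <B|clean|clean>
6. Right → <B|clean|clean>

<B|clean|clean>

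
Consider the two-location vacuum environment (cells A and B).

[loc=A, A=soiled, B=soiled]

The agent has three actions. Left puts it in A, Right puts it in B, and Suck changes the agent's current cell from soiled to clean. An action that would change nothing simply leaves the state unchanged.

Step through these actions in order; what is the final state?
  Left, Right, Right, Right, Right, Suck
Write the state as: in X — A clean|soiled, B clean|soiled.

in B — A soiled, B clean

1. Left → in A — A soiled, B soiled
2. Right → in B — A soiled, B soiled
3. Right → in B — A soiled, B soiled
4. Right → in B — A soiled, B soiled
5. Right → in B — A soiled, B soiled
6. Suck → in B — A soiled, B clean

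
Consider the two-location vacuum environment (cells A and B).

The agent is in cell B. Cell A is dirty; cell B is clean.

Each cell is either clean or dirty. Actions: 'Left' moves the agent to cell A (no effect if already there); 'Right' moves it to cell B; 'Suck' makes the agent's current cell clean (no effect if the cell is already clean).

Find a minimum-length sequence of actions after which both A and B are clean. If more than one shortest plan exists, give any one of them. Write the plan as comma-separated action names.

Left, Suck

step 1/2 (Left): <A|dirty|clean>
step 2/2 (Suck): <A|clean|clean>
min 2: go A then Suck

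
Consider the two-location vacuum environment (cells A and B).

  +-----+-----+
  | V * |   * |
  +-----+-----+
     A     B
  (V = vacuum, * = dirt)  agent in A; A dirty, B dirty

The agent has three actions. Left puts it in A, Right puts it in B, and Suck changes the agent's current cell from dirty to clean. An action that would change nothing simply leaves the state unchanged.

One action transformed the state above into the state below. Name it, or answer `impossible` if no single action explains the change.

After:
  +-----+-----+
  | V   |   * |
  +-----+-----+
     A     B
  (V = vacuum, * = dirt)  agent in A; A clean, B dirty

try  Left: <A|dirty|dirty>
try Right: <B|dirty|dirty>
try  Suck: <A|clean|dirty>  ← match

Suck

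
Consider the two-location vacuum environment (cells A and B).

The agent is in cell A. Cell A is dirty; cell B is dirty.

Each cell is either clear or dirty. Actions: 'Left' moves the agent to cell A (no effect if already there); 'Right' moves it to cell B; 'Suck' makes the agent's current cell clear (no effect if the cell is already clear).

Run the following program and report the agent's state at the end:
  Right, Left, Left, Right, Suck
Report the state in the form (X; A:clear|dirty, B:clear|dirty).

1. Right → (B; A:dirty, B:dirty)
2. Left → (A; A:dirty, B:dirty)
3. Left → (A; A:dirty, B:dirty)
4. Right → (B; A:dirty, B:dirty)
5. Suck → (B; A:dirty, B:clear)

(B; A:dirty, B:clear)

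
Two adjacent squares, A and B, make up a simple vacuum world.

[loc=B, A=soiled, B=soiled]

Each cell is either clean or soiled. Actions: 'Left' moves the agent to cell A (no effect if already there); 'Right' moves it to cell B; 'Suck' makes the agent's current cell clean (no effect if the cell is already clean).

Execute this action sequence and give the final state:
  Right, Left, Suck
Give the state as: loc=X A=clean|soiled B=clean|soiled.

Right (#1): loc=B A=soiled B=soiled
Left (#2): loc=A A=soiled B=soiled
Suck (#3): loc=A A=clean B=soiled

loc=A A=clean B=soiled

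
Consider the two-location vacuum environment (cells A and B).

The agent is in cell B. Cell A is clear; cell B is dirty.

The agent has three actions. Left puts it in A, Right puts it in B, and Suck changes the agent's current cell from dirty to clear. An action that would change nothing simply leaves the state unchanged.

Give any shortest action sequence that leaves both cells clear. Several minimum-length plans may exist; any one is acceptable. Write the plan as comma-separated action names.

Suck

1. Suck → (B; A:clear, B:clear)
min 1: B is dirty, one Suck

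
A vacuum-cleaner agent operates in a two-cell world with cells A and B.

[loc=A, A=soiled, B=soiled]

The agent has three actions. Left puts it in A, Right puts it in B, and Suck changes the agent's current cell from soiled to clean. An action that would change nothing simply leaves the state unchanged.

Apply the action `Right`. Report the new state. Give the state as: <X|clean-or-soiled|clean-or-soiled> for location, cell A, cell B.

<B|soiled|soiled>

start: <A|soiled|soiled>
1) do Right; now <B|soiled|soiled>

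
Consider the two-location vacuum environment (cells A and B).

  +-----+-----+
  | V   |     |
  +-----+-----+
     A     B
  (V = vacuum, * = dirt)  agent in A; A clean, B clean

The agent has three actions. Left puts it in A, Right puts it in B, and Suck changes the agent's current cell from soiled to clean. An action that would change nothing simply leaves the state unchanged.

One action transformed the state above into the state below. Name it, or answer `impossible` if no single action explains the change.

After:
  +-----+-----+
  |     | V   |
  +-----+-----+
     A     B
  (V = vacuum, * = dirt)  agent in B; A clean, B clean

try  Left: in A — A clean, B clean
try Right: in B — A clean, B clean  ← match
try  Suck: in A — A clean, B clean

Right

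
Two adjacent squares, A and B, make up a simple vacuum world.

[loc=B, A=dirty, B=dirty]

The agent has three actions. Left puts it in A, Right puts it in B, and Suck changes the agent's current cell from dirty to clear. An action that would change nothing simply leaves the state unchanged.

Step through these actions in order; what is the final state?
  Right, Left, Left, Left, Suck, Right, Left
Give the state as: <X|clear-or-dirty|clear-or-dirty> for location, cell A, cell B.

Right (#1): <B|dirty|dirty>
Left (#2): <A|dirty|dirty>
Left (#3): <A|dirty|dirty>
Left (#4): <A|dirty|dirty>
Suck (#5): <A|clear|dirty>
Right (#6): <B|clear|dirty>
Left (#7): <A|clear|dirty>

<A|clear|dirty>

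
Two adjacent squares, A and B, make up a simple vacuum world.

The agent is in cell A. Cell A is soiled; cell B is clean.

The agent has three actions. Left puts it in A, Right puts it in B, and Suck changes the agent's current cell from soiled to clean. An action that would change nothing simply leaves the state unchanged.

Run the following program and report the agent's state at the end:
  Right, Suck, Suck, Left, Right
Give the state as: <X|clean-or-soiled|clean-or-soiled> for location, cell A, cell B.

<B|soiled|clean>

Right (#1): <B|soiled|clean>
Suck (#2): <B|soiled|clean>
Suck (#3): <B|soiled|clean>
Left (#4): <A|soiled|clean>
Right (#5): <B|soiled|clean>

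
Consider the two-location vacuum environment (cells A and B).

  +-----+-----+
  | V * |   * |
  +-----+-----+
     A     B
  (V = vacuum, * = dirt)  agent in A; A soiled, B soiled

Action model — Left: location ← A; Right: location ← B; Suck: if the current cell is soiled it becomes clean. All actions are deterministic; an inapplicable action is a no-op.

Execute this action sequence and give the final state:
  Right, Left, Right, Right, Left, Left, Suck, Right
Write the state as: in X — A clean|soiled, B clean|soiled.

step 1/8 (Right): in B — A soiled, B soiled
step 2/8 (Left): in A — A soiled, B soiled
step 3/8 (Right): in B — A soiled, B soiled
step 4/8 (Right): in B — A soiled, B soiled
step 5/8 (Left): in A — A soiled, B soiled
step 6/8 (Left): in A — A soiled, B soiled
step 7/8 (Suck): in A — A clean, B soiled
step 8/8 (Right): in B — A clean, B soiled

in B — A clean, B soiled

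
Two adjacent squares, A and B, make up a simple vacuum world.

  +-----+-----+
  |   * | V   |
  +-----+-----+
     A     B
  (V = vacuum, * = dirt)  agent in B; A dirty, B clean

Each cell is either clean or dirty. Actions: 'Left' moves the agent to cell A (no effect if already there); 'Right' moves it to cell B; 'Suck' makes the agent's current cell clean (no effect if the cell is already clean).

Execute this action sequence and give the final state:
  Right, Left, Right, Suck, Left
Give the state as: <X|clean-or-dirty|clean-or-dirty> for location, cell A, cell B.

<A|dirty|clean>

1) do Right; now <B|dirty|clean>
2) do Left; now <A|dirty|clean>
3) do Right; now <B|dirty|clean>
4) do Suck; now <B|dirty|clean>
5) do Left; now <A|dirty|clean>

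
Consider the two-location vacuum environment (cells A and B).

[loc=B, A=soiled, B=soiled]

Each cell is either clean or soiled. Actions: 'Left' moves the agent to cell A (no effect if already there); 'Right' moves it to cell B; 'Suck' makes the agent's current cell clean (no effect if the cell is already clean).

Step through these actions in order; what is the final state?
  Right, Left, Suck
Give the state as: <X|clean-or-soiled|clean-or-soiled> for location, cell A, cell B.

<A|clean|soiled>

1. Right → <B|soiled|soiled>
2. Left → <A|soiled|soiled>
3. Suck → <A|clean|soiled>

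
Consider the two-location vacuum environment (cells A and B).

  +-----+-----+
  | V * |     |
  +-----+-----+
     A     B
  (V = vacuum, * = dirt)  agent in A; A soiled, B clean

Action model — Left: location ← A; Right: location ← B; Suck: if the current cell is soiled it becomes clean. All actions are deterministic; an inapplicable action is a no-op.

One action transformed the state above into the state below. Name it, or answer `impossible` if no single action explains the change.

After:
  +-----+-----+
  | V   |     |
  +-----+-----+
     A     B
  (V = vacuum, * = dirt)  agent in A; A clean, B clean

try  Left: loc=A A=soiled B=clean
try Right: loc=B A=soiled B=clean
try  Suck: loc=A A=clean B=clean  ← match

Suck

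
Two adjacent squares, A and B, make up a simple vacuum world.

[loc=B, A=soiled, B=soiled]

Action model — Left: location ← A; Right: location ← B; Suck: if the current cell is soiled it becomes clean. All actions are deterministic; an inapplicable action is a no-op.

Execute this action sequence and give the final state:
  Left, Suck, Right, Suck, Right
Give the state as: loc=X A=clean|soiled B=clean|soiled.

t=1 Left ⇒ loc=A A=soiled B=soiled
t=2 Suck ⇒ loc=A A=clean B=soiled
t=3 Right ⇒ loc=B A=clean B=soiled
t=4 Suck ⇒ loc=B A=clean B=clean
t=5 Right ⇒ loc=B A=clean B=clean

loc=B A=clean B=clean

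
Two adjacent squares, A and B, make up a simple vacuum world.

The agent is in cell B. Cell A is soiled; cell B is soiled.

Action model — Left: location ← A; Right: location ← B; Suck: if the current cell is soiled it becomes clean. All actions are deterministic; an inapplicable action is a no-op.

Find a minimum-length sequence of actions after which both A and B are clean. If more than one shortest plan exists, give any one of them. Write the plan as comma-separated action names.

Suck, Left, Suck

t=1 Suck ⇒ loc=B A=soiled B=clean
t=2 Left ⇒ loc=A A=soiled B=clean
t=3 Suck ⇒ loc=A A=clean B=clean
min 3: Suck B + move + Suck A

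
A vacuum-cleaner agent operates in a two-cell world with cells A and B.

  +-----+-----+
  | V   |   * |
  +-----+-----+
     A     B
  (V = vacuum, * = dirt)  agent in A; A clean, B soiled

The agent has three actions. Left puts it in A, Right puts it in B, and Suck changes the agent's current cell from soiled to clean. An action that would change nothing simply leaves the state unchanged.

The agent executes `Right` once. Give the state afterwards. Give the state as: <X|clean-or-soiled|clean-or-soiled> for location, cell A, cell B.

<B|clean|soiled>

start: <A|clean|soiled>
[1] after Right: <B|clean|soiled>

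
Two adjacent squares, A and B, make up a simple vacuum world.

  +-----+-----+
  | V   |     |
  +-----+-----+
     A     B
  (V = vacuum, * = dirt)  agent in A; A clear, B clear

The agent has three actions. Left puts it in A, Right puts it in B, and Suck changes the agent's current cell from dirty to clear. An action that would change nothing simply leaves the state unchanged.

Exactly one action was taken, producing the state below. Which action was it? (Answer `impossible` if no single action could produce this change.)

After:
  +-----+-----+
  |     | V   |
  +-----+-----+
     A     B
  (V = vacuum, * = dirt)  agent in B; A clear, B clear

Right

try  Left: (A; A:clear, B:clear)
try Right: (B; A:clear, B:clear)  ← match
try  Suck: (A; A:clear, B:clear)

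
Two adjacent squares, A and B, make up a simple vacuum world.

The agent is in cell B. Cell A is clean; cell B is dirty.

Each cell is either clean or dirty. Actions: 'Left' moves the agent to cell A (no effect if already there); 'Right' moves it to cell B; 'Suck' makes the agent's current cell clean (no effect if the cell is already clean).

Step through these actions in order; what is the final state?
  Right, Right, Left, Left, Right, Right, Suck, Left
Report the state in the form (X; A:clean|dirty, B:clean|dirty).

(A; A:clean, B:clean)

[1] after Right: (B; A:clean, B:dirty)
[2] after Right: (B; A:clean, B:dirty)
[3] after Left: (A; A:clean, B:dirty)
[4] after Left: (A; A:clean, B:dirty)
[5] after Right: (B; A:clean, B:dirty)
[6] after Right: (B; A:clean, B:dirty)
[7] after Suck: (B; A:clean, B:clean)
[8] after Left: (A; A:clean, B:clean)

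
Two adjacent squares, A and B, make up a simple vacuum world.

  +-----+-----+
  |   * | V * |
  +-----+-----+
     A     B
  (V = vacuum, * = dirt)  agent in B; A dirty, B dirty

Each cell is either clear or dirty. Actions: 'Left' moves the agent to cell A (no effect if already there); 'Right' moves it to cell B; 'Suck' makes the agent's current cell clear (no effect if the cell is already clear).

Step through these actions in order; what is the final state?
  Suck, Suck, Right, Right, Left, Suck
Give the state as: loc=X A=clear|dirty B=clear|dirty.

loc=A A=clear B=clear

step 1/6 (Suck): loc=B A=dirty B=clear
step 2/6 (Suck): loc=B A=dirty B=clear
step 3/6 (Right): loc=B A=dirty B=clear
step 4/6 (Right): loc=B A=dirty B=clear
step 5/6 (Left): loc=A A=dirty B=clear
step 6/6 (Suck): loc=A A=clear B=clear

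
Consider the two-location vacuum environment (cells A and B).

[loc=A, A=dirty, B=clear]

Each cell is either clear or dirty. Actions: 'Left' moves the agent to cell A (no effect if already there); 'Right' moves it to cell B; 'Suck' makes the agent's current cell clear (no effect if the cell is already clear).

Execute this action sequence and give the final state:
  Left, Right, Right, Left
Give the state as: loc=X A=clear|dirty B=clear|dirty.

1. Left → loc=A A=dirty B=clear
2. Right → loc=B A=dirty B=clear
3. Right → loc=B A=dirty B=clear
4. Left → loc=A A=dirty B=clear

loc=A A=dirty B=clear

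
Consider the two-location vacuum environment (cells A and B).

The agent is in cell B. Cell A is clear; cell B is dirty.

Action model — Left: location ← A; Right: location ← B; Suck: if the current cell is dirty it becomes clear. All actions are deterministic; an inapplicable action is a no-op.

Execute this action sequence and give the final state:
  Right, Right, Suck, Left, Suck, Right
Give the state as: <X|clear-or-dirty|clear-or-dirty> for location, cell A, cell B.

<B|clear|clear>

step 1/6 (Right): <B|clear|dirty>
step 2/6 (Right): <B|clear|dirty>
step 3/6 (Suck): <B|clear|clear>
step 4/6 (Left): <A|clear|clear>
step 5/6 (Suck): <A|clear|clear>
step 6/6 (Right): <B|clear|clear>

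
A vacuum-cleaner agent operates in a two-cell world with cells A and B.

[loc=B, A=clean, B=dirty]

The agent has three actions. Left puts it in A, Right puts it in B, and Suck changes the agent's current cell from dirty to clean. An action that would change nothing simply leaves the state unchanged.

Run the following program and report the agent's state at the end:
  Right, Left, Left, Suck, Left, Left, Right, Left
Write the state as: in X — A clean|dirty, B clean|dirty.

in A — A clean, B dirty

1) do Right; now in B — A clean, B dirty
2) do Left; now in A — A clean, B dirty
3) do Left; now in A — A clean, B dirty
4) do Suck; now in A — A clean, B dirty
5) do Left; now in A — A clean, B dirty
6) do Left; now in A — A clean, B dirty
7) do Right; now in B — A clean, B dirty
8) do Left; now in A — A clean, B dirty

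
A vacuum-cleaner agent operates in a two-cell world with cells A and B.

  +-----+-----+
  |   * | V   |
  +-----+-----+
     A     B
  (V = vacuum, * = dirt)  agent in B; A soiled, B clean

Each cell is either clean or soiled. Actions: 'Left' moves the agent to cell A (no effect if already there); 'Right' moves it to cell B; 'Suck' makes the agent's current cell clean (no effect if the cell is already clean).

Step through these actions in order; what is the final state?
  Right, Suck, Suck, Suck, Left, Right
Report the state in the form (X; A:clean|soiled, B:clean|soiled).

Right (#1): (B; A:soiled, B:clean)
Suck (#2): (B; A:soiled, B:clean)
Suck (#3): (B; A:soiled, B:clean)
Suck (#4): (B; A:soiled, B:clean)
Left (#5): (A; A:soiled, B:clean)
Right (#6): (B; A:soiled, B:clean)

(B; A:soiled, B:clean)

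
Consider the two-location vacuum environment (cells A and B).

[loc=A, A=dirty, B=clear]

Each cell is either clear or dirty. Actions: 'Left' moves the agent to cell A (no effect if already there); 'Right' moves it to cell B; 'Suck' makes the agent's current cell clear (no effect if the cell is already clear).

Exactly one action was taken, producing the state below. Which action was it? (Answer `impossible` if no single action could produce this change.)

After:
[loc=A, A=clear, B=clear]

try  Left: (A; A:dirty, B:clear)
try Right: (B; A:dirty, B:clear)
try  Suck: (A; A:clear, B:clear)  ← match

Suck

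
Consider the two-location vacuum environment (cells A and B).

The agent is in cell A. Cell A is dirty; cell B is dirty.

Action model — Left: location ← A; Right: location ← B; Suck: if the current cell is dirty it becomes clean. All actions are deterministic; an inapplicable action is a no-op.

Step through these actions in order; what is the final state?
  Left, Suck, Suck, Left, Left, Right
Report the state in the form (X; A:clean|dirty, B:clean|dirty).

(B; A:clean, B:dirty)

step 1/6 (Left): (A; A:dirty, B:dirty)
step 2/6 (Suck): (A; A:clean, B:dirty)
step 3/6 (Suck): (A; A:clean, B:dirty)
step 4/6 (Left): (A; A:clean, B:dirty)
step 5/6 (Left): (A; A:clean, B:dirty)
step 6/6 (Right): (B; A:clean, B:dirty)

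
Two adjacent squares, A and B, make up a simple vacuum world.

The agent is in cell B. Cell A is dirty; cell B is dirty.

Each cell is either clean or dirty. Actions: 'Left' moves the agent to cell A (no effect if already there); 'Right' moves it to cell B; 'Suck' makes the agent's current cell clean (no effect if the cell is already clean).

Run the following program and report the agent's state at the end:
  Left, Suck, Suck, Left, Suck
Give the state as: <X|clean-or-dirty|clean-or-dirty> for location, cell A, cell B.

t=1 Left ⇒ <A|dirty|dirty>
t=2 Suck ⇒ <A|clean|dirty>
t=3 Suck ⇒ <A|clean|dirty>
t=4 Left ⇒ <A|clean|dirty>
t=5 Suck ⇒ <A|clean|dirty>

<A|clean|dirty>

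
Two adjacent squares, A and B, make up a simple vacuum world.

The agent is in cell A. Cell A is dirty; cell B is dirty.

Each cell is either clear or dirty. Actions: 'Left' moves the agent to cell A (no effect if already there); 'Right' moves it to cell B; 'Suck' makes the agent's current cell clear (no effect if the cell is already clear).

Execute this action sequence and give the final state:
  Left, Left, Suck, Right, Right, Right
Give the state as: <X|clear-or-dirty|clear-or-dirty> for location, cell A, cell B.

<B|clear|dirty>

t=1 Left ⇒ <A|dirty|dirty>
t=2 Left ⇒ <A|dirty|dirty>
t=3 Suck ⇒ <A|clear|dirty>
t=4 Right ⇒ <B|clear|dirty>
t=5 Right ⇒ <B|clear|dirty>
t=6 Right ⇒ <B|clear|dirty>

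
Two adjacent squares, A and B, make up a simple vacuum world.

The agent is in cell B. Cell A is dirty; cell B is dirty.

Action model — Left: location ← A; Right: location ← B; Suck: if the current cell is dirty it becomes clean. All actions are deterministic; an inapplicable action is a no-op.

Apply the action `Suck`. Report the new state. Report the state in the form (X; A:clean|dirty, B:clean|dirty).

(B; A:dirty, B:clean)

start: (B; A:dirty, B:dirty)
1. Suck → (B; A:dirty, B:clean)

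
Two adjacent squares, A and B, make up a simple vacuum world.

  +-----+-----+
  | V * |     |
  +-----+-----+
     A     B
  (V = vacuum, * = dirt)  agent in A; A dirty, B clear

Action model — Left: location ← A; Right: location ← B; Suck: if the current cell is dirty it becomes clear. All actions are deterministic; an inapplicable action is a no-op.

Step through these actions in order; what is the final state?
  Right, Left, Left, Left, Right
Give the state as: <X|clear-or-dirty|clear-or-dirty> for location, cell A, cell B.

<B|dirty|clear>

[1] after Right: <B|dirty|clear>
[2] after Left: <A|dirty|clear>
[3] after Left: <A|dirty|clear>
[4] after Left: <A|dirty|clear>
[5] after Right: <B|dirty|clear>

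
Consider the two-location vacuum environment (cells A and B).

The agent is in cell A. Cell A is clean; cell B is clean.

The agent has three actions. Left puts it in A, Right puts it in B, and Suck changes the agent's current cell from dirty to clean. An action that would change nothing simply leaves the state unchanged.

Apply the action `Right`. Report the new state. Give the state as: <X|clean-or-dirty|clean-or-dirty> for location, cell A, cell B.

start: <A|clean|clean>
Right (#1): <B|clean|clean>

<B|clean|clean>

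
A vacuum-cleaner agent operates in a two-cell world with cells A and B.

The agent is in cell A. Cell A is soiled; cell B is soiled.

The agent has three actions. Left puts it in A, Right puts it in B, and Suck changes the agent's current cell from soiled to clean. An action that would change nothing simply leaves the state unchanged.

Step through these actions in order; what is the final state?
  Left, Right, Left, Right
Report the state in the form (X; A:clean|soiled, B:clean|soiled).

[1] after Left: (A; A:soiled, B:soiled)
[2] after Right: (B; A:soiled, B:soiled)
[3] after Left: (A; A:soiled, B:soiled)
[4] after Right: (B; A:soiled, B:soiled)

(B; A:soiled, B:soiled)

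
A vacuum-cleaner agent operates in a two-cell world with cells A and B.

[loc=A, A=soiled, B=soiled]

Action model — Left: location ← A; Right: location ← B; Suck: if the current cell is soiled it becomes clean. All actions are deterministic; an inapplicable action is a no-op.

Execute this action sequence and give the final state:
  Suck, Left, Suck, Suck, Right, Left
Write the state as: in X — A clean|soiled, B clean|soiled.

in A — A clean, B soiled

t=1 Suck ⇒ in A — A clean, B soiled
t=2 Left ⇒ in A — A clean, B soiled
t=3 Suck ⇒ in A — A clean, B soiled
t=4 Suck ⇒ in A — A clean, B soiled
t=5 Right ⇒ in B — A clean, B soiled
t=6 Left ⇒ in A — A clean, B soiled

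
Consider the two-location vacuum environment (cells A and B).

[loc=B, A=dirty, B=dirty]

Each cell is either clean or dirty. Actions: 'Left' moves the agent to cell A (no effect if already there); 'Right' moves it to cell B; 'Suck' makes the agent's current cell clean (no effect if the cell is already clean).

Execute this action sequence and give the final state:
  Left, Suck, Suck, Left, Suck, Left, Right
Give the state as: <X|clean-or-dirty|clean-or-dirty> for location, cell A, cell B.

<B|clean|dirty>

step 1/7 (Left): <A|dirty|dirty>
step 2/7 (Suck): <A|clean|dirty>
step 3/7 (Suck): <A|clean|dirty>
step 4/7 (Left): <A|clean|dirty>
step 5/7 (Suck): <A|clean|dirty>
step 6/7 (Left): <A|clean|dirty>
step 7/7 (Right): <B|clean|dirty>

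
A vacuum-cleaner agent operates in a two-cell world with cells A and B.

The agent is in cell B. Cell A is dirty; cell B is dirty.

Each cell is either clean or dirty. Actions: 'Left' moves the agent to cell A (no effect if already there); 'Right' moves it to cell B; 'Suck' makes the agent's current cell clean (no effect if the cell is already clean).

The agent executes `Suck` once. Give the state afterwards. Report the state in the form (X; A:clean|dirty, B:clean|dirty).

start: (B; A:dirty, B:dirty)
Suck (#1): (B; A:dirty, B:clean)

(B; A:dirty, B:clean)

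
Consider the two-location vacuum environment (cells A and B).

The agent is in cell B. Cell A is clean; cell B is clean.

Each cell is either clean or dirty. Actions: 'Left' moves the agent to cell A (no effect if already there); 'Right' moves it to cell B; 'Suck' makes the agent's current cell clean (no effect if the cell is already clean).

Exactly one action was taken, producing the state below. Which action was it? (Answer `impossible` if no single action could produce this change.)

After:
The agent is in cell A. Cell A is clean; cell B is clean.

Left

try  Left: loc=A A=clean B=clean  ← match
try Right: loc=B A=clean B=clean
try  Suck: loc=B A=clean B=clean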